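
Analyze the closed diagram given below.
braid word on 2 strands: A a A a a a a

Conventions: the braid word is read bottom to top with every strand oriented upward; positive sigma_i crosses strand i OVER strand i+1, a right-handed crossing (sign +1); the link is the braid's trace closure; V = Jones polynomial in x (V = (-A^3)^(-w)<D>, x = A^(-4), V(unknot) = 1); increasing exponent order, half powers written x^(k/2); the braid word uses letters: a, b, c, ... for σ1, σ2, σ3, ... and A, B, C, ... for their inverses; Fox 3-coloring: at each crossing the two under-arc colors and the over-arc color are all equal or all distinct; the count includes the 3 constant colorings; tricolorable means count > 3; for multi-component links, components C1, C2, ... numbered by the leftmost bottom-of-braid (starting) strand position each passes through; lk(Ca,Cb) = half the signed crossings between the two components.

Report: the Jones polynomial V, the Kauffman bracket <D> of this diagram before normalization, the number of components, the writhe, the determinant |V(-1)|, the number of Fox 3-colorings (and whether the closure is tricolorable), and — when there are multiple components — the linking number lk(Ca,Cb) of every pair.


V = x + x^3 - x^4
<D> = A^-7 - A^-3 - A^5 (w = +3)
1 component over 7 crossings, w = +3
9 Fox colorings among 3^7, |V(-1)| = 3: tricolorable
why: |V(-1)| = 3: so tricolorable, since 3 divides 3


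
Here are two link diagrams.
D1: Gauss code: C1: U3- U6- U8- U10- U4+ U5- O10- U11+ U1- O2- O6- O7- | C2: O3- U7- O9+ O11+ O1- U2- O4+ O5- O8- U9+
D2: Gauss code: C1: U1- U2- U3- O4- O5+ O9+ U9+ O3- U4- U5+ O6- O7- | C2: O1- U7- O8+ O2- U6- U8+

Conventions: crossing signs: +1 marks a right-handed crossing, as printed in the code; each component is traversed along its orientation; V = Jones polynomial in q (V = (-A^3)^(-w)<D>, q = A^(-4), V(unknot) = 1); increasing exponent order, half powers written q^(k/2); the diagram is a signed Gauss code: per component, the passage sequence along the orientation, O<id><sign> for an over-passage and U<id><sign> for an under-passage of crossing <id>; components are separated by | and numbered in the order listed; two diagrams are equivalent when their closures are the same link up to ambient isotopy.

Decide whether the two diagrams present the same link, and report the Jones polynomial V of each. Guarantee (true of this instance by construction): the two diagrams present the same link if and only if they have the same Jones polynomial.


equivalent: yes
D1 (bracket A^-13 - A^-9 + A^-5 + A^3; 11 crossings at w = -5): V = -q^(-9/2) - q^(-5/2) + q^(-3/2) - q^(-1/2)
D2 (bracket A^-7 - A^-3 + A + A^9; 9 crossings at w = -3): V = -q^(-9/2) - q^(-5/2) + q^(-3/2) - q^(-1/2)
key observation: all 2 diagrams share one V(q), hence one class


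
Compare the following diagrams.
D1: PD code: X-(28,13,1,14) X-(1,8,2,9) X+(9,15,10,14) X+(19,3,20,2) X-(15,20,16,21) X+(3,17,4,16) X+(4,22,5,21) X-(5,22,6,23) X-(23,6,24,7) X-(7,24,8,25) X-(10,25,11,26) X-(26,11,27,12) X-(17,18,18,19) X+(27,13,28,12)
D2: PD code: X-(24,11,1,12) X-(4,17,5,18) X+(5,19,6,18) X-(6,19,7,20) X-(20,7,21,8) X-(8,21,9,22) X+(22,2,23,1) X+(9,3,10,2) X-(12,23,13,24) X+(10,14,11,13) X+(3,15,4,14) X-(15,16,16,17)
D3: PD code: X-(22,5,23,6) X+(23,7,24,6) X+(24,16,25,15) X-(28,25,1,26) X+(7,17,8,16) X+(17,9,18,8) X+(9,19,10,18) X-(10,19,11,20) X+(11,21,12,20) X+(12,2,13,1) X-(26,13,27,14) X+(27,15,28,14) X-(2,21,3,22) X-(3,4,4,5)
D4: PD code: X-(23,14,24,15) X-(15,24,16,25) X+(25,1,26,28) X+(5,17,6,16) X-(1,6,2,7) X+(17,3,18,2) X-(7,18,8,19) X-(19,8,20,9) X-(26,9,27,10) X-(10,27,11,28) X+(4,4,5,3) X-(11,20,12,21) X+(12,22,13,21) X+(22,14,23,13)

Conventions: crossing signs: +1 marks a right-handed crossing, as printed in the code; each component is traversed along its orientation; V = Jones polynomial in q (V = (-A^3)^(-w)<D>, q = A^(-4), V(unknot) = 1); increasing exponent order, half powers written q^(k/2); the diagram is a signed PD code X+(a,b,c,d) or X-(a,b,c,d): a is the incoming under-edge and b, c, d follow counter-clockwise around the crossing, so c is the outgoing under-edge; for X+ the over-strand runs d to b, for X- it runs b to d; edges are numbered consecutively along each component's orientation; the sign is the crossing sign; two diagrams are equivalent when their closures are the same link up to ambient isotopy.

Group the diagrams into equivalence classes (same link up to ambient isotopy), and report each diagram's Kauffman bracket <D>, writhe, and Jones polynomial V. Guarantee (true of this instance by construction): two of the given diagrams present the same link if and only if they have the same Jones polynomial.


grouping into links: {D1, D4} | {D2} | {D3}
V(D1) = q^-7 - 2q^-6 + 3q^-5 - 5q^-4 + 5q^-3 - 4q^-2 + 4q^-1 - 2 + q  (w -4, c 14, <D> = A^-16 - 2A^-12 + 4A^-8 - 4A^-4 + 5 - 5A^4 + 3A^8 - 2A^12 + A^16)
V(D2) = 1  (w -2, c 12, <D> = A^-6)
V(D3) = q - q^2 + 2q^3 - q^4 + q^5 - q^6  [14 crossings, <D> = -A^-18 + A^-14 - A^-10 + 2A^-6 - A^-2 + A^2, w = +2]
D4 (bracket A^-10 - 2A^-6 + 4A^-2 - 4A^2 + 5A^6 - 5A^10 + 3A^14 - 2A^18 + A^22; 14 crossings at w = -2): V = q^-7 - 2q^-6 + 3q^-5 - 5q^-4 + 5q^-3 - 4q^-2 + 4q^-1 - 2 + q
key observation: 3 classes among 4 diagrams; unequal V(q) rules out equality


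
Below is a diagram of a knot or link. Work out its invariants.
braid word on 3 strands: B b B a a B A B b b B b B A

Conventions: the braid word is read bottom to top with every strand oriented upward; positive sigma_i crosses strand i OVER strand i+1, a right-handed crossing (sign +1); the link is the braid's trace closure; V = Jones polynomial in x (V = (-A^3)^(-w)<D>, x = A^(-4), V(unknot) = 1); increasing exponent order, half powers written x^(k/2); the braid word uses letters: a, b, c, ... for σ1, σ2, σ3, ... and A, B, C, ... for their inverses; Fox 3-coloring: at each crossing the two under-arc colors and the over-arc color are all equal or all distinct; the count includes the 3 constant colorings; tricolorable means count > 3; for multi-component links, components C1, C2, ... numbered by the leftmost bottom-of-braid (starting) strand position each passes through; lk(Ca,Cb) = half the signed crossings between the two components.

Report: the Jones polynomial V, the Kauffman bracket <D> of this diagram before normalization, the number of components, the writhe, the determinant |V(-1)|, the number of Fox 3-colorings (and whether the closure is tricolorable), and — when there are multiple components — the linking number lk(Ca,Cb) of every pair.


Jones polynomial: V(x) = x^-4 + x^-2 + 2
<D> = 2A^-6 + A^2 + A^10; writhe -2
components 3, writhe -2 (14 crossings)
linking number lk(C1,C2) = -1
lk(C1,C3): +1
lk(C2,C3) = -1
3-colorings: 3 of 3^14, det 4 — not tricolorable
note: the 3 component pairs carry total linking -1


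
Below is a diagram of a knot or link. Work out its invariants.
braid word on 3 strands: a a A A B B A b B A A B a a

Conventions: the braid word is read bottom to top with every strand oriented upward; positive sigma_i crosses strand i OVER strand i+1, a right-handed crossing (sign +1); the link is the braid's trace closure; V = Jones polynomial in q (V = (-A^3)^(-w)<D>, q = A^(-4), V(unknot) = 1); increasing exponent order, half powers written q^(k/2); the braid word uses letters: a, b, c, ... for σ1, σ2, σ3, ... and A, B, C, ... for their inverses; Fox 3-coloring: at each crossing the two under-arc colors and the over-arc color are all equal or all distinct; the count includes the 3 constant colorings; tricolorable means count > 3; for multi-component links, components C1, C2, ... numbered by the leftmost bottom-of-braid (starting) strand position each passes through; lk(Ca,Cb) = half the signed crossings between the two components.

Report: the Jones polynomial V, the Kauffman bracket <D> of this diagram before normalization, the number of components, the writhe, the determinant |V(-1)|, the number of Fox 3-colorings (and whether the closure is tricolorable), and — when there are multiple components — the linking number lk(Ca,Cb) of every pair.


V = q^-7 - 2q^-6 + 2q^-5 - 3q^-4 + 3q^-3 - 2q^-2 + 2q^-1
<D> = 2A^-8 - 2A^-4 + 3 - 3A^4 + 2A^8 - 2A^12 + A^16 (w = -4)
1 component over 14 crossings, w = -4
9 Fox colorings among 3^14, |V(-1)| = 15: tricolorable
why: det 15 = |V(-1)|; divisible by 3, so tricolorable


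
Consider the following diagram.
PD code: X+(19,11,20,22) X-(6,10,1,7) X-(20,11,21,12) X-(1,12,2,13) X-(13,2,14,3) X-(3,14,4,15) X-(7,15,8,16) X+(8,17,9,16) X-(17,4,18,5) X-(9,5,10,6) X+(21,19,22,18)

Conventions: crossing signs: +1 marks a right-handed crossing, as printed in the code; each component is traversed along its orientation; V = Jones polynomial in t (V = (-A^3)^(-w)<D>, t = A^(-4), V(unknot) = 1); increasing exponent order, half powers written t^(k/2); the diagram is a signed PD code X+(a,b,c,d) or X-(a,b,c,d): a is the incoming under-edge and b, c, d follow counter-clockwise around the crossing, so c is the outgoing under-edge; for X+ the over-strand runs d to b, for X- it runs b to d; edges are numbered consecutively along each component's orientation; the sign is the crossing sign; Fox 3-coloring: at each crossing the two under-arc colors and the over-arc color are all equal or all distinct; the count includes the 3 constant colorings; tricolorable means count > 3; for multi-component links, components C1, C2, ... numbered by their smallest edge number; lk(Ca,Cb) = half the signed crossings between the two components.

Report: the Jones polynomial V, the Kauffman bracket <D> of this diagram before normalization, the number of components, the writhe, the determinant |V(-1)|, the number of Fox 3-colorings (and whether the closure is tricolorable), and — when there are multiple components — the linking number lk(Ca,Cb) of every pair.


V = t^-8 - t^-7 + 2t^-6 - t^-5 + 2t^-4 + t^-2
<D> = -A^-7 - 2A + A^5 - 2A^9 + A^13 - A^17 (w = -5)
3 components over 11 crossings, w = -5
lk(C1,C2): -1
lk(C1,C3) = -2
linking number lk(C2,C3) = 0
3 Fox colorings among 3^11, |V(-1)| = 8: not tricolorable
why: w = -5 (over 11 crossings) is diagram-only; (-A^3)^(5) removes it from V


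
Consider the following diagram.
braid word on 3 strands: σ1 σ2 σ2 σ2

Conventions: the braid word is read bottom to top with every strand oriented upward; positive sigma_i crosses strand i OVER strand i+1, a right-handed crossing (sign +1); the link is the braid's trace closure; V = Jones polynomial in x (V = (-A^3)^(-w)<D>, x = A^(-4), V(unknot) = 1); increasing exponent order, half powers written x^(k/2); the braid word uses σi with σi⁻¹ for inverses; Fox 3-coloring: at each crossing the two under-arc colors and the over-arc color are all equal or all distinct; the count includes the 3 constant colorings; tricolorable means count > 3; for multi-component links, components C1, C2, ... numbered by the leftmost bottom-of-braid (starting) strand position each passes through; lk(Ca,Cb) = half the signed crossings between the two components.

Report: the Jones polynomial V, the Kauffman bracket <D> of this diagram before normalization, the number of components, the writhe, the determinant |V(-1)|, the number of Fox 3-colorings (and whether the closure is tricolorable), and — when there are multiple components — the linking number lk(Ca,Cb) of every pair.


V = x + x^3 - x^4
<D> = -A^-4 + 1 + A^8 (w = +4)
1 component over 4 crossings, w = +4
9 Fox colorings among 3^4, |V(-1)| = 3: tricolorable
why: V spans 3 powers of x: at least 3 crossings in any diagram


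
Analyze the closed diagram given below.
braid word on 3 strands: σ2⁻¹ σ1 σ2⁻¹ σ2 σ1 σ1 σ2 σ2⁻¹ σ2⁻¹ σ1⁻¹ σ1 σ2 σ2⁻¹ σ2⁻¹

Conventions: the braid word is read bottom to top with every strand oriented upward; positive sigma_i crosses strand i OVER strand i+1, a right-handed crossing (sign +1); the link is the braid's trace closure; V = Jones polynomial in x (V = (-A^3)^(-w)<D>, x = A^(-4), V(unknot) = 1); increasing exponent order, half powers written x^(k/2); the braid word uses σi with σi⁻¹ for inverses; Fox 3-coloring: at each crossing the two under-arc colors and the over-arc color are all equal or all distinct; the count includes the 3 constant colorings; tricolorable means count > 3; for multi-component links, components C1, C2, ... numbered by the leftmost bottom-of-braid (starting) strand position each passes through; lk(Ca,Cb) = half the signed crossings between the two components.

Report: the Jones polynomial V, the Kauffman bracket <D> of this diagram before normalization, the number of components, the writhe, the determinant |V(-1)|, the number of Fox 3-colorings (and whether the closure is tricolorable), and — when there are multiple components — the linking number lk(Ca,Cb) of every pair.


V = -x^-3 + x^-2 - x^-1 + 3 - x + x^2 - x^3
<D> = -A^-12 + A^-8 - A^-4 + 3 - A^4 + A^8 - A^12 (w = 0)
1 component over 14 crossings, w = 0
27 Fox colorings among 3^14, |V(-1)| = 9: tricolorable
why: w = 0 (over 14 crossings) is diagram-only; (-A^3)^(0) removes it from V


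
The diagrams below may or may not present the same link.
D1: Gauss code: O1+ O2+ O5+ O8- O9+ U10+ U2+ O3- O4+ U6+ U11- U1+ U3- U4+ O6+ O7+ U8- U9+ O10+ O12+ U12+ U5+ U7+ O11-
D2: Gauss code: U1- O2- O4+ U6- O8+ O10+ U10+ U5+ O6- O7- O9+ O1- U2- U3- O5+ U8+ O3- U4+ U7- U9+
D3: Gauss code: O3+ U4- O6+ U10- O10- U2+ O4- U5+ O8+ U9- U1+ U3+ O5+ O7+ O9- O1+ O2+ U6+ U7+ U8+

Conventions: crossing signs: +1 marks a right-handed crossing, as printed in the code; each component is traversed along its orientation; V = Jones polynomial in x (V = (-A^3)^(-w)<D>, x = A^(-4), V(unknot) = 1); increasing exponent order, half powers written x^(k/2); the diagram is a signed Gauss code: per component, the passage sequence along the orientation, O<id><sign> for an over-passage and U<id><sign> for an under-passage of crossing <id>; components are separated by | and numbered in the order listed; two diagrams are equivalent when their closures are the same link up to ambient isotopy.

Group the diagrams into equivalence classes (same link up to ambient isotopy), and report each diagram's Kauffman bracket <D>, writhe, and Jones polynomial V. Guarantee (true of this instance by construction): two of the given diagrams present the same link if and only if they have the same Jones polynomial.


classes: {D1} | {D2} | {D3}
V(D1) = x + x^3 - x^4  [12 crossings, <D> = -A^2 + A^6 + A^14, w = +6]
D2 (bracket A^-8 - A^-4 + 2 - 2A^4 + A^8 - A^12 + A^16; 10 crossings at w = 0): V = x^-4 - x^-3 + x^-2 - 2x^-1 + 2 - x + x^2
V(D3) = x - x^2 + 2x^3 - x^4 + x^5 - x^6  [10 crossings, <D> = -A^-12 + A^-8 - A^-4 + 2 - A^4 + A^8, w = +4]
note: 3 values of V(x) split the 3 diagrams


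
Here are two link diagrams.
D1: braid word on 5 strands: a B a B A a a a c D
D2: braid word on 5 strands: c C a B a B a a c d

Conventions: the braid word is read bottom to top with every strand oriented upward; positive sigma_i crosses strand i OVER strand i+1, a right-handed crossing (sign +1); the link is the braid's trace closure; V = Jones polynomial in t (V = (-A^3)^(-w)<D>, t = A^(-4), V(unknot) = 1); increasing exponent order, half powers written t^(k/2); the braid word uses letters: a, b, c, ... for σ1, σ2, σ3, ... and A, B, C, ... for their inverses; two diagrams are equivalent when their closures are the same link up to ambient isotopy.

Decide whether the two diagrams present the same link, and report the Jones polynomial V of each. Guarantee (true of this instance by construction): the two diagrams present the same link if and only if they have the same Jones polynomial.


equivalent: yes
V(D1) = t^-1 - 1 + 2t - 2t^2 + 2t^3 - 2t^4 + t^5  (w +2, c 10, <D> = A^-14 - 2A^-10 + 2A^-6 - 2A^-2 + 2A^2 - A^6 + A^10)
V(D2) = t^-1 - 1 + 2t - 2t^2 + 2t^3 - 2t^4 + t^5  (w +4, c 10, <D> = A^-8 - 2A^-4 + 2 - 2A^4 + 2A^8 - A^12 + A^16)
why: Markov moves rewrite D1 (10 crossings) into D2 (10)


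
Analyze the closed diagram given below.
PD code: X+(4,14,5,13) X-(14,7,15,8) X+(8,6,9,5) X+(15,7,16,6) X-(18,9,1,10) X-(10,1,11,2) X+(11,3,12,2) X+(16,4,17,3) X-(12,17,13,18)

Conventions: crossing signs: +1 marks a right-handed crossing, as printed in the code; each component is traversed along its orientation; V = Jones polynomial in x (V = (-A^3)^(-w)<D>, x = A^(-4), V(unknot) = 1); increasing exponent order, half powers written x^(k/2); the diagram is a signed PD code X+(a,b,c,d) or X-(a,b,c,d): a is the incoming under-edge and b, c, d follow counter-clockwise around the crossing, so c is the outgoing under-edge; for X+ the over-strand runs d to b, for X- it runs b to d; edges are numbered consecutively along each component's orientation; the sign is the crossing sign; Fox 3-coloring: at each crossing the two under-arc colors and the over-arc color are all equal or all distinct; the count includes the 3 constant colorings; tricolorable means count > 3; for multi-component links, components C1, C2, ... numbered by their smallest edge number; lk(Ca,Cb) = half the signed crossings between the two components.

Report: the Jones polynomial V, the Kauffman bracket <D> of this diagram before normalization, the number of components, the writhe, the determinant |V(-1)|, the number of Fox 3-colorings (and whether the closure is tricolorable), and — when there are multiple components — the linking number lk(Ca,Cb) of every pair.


V = x^-2 - x^-1 + 1 - x + x^2
<D> = -A^-5 + A^-1 - A^3 + A^7 - A^11 (w = +1)
1 component over 9 crossings, w = +1
3 Fox colorings among 3^9, |V(-1)| = 5: not tricolorable
why: palindromic: swapping x for 1/x fixes V


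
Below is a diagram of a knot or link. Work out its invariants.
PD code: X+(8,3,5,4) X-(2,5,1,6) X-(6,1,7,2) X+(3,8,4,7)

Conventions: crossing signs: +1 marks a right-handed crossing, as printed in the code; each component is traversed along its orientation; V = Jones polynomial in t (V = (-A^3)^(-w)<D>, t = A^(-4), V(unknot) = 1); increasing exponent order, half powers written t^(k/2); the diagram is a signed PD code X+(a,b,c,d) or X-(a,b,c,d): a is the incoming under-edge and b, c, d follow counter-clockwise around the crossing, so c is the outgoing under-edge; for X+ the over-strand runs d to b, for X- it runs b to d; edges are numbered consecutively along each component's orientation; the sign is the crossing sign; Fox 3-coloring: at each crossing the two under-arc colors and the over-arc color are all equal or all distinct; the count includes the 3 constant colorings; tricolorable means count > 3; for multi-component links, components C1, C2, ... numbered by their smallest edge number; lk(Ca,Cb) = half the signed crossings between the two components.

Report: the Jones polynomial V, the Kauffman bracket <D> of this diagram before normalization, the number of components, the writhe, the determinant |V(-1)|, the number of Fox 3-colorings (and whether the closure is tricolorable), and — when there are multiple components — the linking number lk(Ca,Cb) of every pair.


V(t) = t^-2 + 2 + t^2
bracket: A^-8 + 2 + A^8, w = 0
3 components, writhe 0, over 4 crossings
lk(C1,C2) = 0
linking number lk(C1,C3) = -1
lk(C2,C3): +1
det 4, colorings 3 of 3^4 — not tricolorable
observation: span 4 respects span(V) <= c + mu - 1 = 6 for this 3-component diagram


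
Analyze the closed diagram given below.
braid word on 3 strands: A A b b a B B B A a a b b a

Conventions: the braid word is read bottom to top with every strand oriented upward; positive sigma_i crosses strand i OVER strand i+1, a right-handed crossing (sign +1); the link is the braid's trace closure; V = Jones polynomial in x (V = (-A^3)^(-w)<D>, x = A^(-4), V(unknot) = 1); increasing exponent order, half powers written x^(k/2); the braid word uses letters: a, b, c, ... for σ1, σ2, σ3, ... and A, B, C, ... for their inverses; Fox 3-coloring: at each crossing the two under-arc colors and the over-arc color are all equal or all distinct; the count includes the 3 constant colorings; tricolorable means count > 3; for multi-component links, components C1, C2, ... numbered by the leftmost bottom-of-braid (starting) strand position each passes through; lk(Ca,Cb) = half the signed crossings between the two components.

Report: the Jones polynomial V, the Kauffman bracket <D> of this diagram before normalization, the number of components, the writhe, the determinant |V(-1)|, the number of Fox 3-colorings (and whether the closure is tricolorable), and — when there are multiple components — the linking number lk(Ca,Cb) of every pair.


V(x) = x^-2 - 2x^-1 + 3 - 3x + 4x^2 - 3x^3 + 2x^4 - 2x^5 + x^6
bracket: A^-18 - 2A^-14 + 2A^-10 - 3A^-6 + 4A^-2 - 3A^2 + 3A^6 - 2A^10 + A^14, w = +2
1 component, writhe +2, over 14 crossings
det 21, colorings 9 of 3^14 — tricolorable
observation: V spans 8 powers of x: at least 8 crossings in any diagram


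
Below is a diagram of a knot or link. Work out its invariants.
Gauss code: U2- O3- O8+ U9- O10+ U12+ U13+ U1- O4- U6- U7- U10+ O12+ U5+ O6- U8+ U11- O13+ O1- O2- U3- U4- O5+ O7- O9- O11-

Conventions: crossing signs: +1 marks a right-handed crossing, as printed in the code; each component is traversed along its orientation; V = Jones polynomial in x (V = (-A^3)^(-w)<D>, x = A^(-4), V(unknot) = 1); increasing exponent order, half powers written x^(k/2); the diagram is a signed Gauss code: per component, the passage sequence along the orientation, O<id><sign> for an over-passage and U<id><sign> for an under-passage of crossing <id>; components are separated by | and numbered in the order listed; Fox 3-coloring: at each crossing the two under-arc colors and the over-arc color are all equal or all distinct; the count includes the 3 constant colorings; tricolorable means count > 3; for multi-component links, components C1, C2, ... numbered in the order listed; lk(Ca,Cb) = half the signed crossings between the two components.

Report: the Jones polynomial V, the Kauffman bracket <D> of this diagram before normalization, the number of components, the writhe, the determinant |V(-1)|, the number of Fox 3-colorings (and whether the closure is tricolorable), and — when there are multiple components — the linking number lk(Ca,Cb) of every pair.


V = -x^-6 + 2x^-5 - 3x^-4 + 4x^-3 - 3x^-2 + 3x^-1 - 2 + x
<D> = -A^-13 + 2A^-9 - 3A^-5 + 3A^-1 - 4A^3 + 3A^7 - 2A^11 + A^15 (w = -3)
1 component over 13 crossings, w = -3
3 Fox colorings among 3^13, |V(-1)| = 19: not tricolorable
why: det 19 = |V(-1)|; not divisible by 3, so not tricolorable


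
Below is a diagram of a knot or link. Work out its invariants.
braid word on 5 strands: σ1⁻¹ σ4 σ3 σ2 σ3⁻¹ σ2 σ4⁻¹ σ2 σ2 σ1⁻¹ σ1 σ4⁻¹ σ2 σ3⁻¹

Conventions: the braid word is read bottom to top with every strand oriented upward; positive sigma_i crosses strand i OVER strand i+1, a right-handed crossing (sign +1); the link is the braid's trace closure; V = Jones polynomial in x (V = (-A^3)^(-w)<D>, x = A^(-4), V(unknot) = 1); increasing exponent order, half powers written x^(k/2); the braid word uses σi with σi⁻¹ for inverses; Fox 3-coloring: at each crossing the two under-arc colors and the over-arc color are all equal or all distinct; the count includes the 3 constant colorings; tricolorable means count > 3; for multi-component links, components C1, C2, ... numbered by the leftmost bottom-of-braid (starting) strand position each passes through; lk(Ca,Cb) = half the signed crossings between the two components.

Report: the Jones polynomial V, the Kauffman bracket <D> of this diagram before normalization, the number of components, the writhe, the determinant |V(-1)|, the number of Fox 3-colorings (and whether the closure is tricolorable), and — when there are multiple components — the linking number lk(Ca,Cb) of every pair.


V = x + x^3 - x^4
<D> = -A^-10 + A^-6 + A^2 (w = +2)
1 component over 14 crossings, w = +2
9 Fox colorings among 3^14, |V(-1)| = 3: tricolorable
why: the word shrinks to σ1⁻¹ σ4 σ3 σ2 σ3⁻¹ σ2 σ4⁻¹ σ2 σ2 σ4⁻¹ σ2 σ3⁻¹ after cancelling


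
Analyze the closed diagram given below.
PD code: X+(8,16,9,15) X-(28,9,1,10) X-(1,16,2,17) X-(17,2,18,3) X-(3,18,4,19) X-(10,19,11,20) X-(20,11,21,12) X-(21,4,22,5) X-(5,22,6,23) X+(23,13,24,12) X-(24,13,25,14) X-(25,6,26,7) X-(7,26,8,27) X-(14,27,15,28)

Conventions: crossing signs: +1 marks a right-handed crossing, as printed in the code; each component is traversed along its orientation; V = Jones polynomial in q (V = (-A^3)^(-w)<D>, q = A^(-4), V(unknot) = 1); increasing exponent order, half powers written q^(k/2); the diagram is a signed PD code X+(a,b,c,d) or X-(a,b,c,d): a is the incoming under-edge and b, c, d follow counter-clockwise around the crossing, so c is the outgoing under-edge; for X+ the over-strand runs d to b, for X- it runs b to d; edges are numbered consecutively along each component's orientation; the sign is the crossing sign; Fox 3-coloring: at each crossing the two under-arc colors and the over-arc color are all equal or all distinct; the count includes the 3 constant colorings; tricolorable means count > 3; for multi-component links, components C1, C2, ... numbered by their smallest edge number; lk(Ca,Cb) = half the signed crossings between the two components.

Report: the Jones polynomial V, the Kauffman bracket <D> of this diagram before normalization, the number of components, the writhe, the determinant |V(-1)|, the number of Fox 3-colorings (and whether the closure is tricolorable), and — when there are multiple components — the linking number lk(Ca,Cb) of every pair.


Jones polynomial: V(q) = -q^-14 + 2q^-13 - 4q^-12 + 5q^-11 - 5q^-10 + 5q^-9 - 4q^-8 + 2q^-7 + q^-4
<D> = A^-14 + 2A^-2 - 4A^2 + 5A^6 - 5A^10 + 5A^14 - 4A^18 + 2A^22 - A^26; writhe -10
components 1, writhe -10 (14 crossings)
3-colorings: 9 of 3^14, det 27 — tricolorable
note: |V(-1)| = 27: so tricolorable, since 3 divides 27


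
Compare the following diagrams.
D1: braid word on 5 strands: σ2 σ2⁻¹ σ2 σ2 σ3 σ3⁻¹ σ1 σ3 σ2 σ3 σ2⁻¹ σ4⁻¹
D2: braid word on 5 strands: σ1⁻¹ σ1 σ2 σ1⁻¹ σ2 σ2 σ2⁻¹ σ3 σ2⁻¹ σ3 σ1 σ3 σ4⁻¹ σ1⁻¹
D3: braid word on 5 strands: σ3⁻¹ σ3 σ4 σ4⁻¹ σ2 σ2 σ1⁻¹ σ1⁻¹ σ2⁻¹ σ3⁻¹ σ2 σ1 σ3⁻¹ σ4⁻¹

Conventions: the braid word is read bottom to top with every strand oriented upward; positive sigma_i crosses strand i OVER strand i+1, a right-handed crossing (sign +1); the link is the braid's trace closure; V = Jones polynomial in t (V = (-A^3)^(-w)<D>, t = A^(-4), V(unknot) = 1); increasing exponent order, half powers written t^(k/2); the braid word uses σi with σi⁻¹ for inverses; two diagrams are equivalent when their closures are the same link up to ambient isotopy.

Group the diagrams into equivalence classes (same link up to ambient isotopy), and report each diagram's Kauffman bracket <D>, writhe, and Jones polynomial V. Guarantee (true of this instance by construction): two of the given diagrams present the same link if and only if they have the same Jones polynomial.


equivalence classes: {D1} | {D2} | {D3}
D1 (bracket -A^-4 + 1 + A^8; 12 crossings at w = +4): V = t + t^3 - t^4
V(D2) = t - t^2 + 2t^3 - t^4 + t^5 - t^6  [14 crossings, <D> = -A^-18 + A^-14 - A^-10 + 2A^-6 - A^-2 + A^2, w = +2]
V(D3) = t^-4 - t^-3 + t^-2 - 2t^-1 + 2 - t + t^2  (w -2, c 14, <D> = A^-14 - A^-10 + 2A^-6 - 2A^-2 + A^2 - A^6 + A^10)
observation: V(t) takes 3 values over 3 diagrams, fixing the grouping


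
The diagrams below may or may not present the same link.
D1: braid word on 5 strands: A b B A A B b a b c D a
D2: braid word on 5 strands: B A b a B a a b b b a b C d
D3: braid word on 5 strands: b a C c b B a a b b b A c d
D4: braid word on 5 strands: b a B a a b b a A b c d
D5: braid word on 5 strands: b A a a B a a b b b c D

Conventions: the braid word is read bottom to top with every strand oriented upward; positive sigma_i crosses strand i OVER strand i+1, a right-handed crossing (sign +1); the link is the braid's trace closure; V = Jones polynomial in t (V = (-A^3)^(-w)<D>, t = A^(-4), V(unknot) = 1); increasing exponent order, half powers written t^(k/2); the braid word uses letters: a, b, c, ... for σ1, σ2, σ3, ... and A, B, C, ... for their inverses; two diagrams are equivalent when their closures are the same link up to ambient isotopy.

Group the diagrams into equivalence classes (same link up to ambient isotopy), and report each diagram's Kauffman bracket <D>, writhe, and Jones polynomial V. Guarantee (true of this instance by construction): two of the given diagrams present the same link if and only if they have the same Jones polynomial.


equivalence classes: {D1} | {D2, D3, D4, D5}
D1 (bracket 1; 12 crossings at w = 0): V = 1
V(D2) = t^2 - t^3 + 3t^4 - 3t^5 + 3t^6 - 3t^7 + 2t^8 - t^9  (w +6, c 14, <D> = -A^-18 + 2A^-14 - 3A^-10 + 3A^-6 - 3A^-2 + 3A^2 - A^6 + A^10)
D3 (bracket -A^-12 + 2A^-8 - 3A^-4 + 3 - 3A^4 + 3A^8 - A^12 + A^16; 14 crossings at w = +8): V = t^2 - t^3 + 3t^4 - 3t^5 + 3t^6 - 3t^7 + 2t^8 - t^9
V(D4) = t^2 - t^3 + 3t^4 - 3t^5 + 3t^6 - 3t^7 + 2t^8 - t^9  (w +8, c 12, <D> = -A^-12 + 2A^-8 - 3A^-4 + 3 - 3A^4 + 3A^8 - A^12 + A^16)
D5 (bracket -A^-18 + 2A^-14 - 3A^-10 + 3A^-6 - 3A^-2 + 3A^2 - A^6 + A^10; 12 crossings at w = +6): V = t^2 - t^3 + 3t^4 - 3t^5 + 3t^6 - 3t^7 + 2t^8 - t^9
key observation: 2 classes among 5 diagrams; unequal V(t) rules out equality


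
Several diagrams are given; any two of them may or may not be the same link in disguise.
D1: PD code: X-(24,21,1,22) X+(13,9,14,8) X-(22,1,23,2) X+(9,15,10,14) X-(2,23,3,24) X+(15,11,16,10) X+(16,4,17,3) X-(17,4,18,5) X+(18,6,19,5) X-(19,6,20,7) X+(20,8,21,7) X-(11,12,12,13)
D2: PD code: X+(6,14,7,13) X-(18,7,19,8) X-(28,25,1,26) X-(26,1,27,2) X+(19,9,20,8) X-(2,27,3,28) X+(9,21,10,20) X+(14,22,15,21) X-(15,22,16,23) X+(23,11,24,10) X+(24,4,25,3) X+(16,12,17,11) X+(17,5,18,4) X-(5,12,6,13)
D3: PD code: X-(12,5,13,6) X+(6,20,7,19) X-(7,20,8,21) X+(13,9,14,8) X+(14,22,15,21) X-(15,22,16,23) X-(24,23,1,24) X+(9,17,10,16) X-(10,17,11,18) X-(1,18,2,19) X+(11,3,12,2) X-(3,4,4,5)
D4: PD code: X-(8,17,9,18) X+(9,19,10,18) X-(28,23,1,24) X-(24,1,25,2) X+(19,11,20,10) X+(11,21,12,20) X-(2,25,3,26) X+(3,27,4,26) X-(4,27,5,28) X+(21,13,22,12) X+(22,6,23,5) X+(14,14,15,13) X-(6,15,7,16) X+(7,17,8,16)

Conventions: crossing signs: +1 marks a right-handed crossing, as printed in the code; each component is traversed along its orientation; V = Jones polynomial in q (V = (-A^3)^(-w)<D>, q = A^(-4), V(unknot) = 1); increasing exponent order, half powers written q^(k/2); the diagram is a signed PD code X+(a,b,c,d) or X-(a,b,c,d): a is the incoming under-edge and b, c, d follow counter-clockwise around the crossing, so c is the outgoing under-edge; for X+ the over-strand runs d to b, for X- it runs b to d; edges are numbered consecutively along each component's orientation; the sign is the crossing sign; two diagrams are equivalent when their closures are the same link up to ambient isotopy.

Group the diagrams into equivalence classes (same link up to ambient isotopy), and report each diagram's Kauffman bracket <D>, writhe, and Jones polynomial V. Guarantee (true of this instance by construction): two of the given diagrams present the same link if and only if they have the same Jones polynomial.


grouping into links: {D1, D2, D4} | {D3}
V(D1) = -q^-3 + q^-2 - q^-1 + 3 - q + q^2 - q^3  (w 0, c 12, <D> = -A^-12 + A^-8 - A^-4 + 3 - A^4 + A^8 - A^12)
V(D2) = -q^-3 + q^-2 - q^-1 + 3 - q + q^2 - q^3  [14 crossings, <D> = -A^-6 + A^-2 - A^2 + 3A^6 - A^10 + A^14 - A^18, w = +2]
D3 (bracket A^-6; 12 crossings at w = -2): V = 1
V(D4) = -q^-3 + q^-2 - q^-1 + 3 - q + q^2 - q^3  [14 crossings, <D> = -A^-6 + A^-2 - A^2 + 3A^6 - A^10 + A^14 - A^18, w = +2]
why: comparing 4 Jones polynomials yields 2 groups


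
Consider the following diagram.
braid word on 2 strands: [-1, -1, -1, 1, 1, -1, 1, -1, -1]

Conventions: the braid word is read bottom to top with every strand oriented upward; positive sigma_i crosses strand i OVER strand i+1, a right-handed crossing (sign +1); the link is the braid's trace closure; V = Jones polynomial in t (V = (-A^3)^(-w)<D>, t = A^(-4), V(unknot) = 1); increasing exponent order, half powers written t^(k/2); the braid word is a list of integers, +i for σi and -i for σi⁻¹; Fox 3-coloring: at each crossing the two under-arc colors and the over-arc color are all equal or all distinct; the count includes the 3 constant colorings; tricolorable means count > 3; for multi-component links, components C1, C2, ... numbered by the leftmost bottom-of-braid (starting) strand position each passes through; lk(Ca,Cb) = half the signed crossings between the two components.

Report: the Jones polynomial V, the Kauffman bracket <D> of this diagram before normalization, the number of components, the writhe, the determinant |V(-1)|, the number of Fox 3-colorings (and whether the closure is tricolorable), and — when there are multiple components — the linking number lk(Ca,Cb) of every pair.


Jones polynomial: V(t) = -t^-4 + t^-3 + t^-1
<D> = -A^-5 - A^3 + A^7; writhe -3
components 1, writhe -3 (9 crossings)
3-colorings: 9 of 3^9, det 3 — tricolorable
note: the word shrinks to σ1⁻¹ σ1⁻¹ σ1⁻¹ after cancelling


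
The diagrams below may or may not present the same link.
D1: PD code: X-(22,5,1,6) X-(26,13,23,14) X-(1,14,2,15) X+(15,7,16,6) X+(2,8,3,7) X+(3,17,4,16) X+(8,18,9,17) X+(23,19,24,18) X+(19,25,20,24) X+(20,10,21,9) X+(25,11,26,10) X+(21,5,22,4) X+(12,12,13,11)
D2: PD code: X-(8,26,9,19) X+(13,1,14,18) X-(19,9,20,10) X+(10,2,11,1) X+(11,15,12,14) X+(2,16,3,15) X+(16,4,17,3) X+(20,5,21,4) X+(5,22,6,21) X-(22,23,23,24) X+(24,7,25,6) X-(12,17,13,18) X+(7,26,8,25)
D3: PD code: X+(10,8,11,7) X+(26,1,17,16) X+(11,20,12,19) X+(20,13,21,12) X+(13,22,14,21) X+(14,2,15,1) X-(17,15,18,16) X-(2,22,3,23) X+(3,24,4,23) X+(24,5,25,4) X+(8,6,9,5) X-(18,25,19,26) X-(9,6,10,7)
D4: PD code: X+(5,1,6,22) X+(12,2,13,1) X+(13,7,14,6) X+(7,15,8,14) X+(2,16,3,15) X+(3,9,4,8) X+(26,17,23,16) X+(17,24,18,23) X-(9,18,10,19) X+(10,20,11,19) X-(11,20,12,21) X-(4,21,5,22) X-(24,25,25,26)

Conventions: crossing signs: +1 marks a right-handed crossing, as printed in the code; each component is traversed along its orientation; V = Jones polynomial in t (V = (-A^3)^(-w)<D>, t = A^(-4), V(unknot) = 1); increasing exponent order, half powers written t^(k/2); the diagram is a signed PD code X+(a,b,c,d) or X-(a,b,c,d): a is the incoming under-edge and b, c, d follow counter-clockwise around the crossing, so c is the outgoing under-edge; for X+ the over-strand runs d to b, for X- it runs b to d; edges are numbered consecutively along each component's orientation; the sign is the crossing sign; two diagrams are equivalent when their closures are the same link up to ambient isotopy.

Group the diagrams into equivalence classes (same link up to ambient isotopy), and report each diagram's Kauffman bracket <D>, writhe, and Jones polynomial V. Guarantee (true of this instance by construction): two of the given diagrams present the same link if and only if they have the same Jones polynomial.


grouping into links: {D1, D2, D4} | {D3}
V(D1) = -t^(3/2) - 2t^(7/2) + t^(9/2) - t^(11/2) + t^(13/2)  (w +7, c 13, <D> = -A^-5 + A^-1 - A^3 + 2A^7 + A^15)
V(D2) = -t^(3/2) - 2t^(7/2) + t^(9/2) - t^(11/2) + t^(13/2)  (w +5, c 13, <D> = -A^-11 + A^-7 - A^-3 + 2A + A^9)
D3 (bracket A^-7 - A^-3 + A + A^9; 13 crossings at w = +5): V = -t^(3/2) - t^(7/2) + t^(9/2) - t^(11/2)
V(D4) = -t^(3/2) - 2t^(7/2) + t^(9/2) - t^(11/2) + t^(13/2)  (w +5, c 13, <D> = -A^-11 + A^-7 - A^-3 + 2A + A^9)
why: 2 classes among 4 diagrams; unequal V(t) rules out equality


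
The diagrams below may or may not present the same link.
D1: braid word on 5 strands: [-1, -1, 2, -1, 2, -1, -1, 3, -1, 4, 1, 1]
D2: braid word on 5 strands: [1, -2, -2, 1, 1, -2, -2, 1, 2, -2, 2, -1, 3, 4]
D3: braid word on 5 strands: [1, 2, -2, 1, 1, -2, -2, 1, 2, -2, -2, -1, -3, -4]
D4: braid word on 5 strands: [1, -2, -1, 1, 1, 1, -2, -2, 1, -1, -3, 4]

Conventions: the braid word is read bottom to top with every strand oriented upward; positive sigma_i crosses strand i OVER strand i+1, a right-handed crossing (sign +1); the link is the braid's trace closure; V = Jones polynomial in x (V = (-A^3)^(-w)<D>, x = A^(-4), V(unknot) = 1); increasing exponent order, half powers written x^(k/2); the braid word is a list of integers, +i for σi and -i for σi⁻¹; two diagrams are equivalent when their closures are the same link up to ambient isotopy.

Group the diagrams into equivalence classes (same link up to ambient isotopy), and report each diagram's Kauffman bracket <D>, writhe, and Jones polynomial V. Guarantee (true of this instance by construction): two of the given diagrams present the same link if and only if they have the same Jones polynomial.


classes: {D1} | {D2, D3, D4}
V(D1) = x^-5 - 2x^-4 + 2x^-3 - 2x^-2 + 2x^-1 - 1 + x  [12 crossings, <D> = A^-4 - 1 + 2A^4 - 2A^8 + 2A^12 - 2A^16 + A^20, w = 0]
D2 (bracket -A^-6 + 2A^-2 - 2A^2 + 3A^6 - 2A^10 + 2A^14 - A^18; 14 crossings at w = +2): V = -x^-3 + 2x^-2 - 2x^-1 + 3 - 2x + 2x^2 - x^3
D3 (bracket -A^-18 + 2A^-14 - 2A^-10 + 3A^-6 - 2A^-2 + 2A^2 - A^6; 14 crossings at w = -2): V = -x^-3 + 2x^-2 - 2x^-1 + 3 - 2x + 2x^2 - x^3
V(D4) = -x^-3 + 2x^-2 - 2x^-1 + 3 - 2x + 2x^2 - x^3  (w 0, c 12, <D> = -A^-12 + 2A^-8 - 2A^-4 + 3 - 2A^4 + 2A^8 - A^12)
note: 2 values of V(x) split the 4 diagrams


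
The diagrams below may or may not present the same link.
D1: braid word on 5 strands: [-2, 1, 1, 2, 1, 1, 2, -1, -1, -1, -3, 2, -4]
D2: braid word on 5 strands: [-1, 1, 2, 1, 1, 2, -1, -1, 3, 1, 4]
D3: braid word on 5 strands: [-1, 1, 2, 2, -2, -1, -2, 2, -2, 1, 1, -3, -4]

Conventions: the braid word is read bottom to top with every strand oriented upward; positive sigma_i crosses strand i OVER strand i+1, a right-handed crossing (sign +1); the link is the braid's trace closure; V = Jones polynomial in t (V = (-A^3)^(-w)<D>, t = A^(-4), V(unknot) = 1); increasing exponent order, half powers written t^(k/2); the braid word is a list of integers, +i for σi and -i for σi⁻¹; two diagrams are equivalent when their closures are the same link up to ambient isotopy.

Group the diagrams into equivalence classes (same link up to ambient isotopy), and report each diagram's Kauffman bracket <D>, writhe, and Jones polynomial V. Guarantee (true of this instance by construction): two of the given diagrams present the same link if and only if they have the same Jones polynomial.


equivalence classes: {D1, D2} | {D3}
D1 (bracket A^-15 + A^-7 - A^-3 + A; 13 crossings at w = +1): V = -t^(1/2) + t^(3/2) - t^(5/2) - t^(9/2)
D2 (bracket A^-3 + A^5 - A^9 + A^13; 11 crossings at w = +5): V = -t^(1/2) + t^(3/2) - t^(5/2) - t^(9/2)
V(D3) = -t^(1/2) - t^(5/2)  (w -1, c 13, <D> = A^-13 + A^-5)
observation: comparing 3 Jones polynomials yields 2 groups


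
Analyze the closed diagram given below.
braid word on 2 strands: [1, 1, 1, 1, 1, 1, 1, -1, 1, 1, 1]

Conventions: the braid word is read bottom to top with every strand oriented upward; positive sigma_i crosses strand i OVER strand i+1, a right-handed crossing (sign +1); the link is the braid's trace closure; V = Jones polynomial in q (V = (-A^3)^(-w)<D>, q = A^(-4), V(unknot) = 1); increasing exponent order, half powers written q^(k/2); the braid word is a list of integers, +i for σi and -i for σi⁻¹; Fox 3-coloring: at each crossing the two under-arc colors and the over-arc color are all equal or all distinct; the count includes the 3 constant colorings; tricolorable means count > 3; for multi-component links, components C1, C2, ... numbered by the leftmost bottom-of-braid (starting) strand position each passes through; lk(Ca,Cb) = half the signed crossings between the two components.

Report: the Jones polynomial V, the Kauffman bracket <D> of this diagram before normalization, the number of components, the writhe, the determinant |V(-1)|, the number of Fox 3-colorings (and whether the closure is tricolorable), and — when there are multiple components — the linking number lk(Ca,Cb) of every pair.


V = q^4 + q^6 - q^7 + q^8 - q^9 + q^10 - q^11 + q^12 - q^13
<D> = A^-25 - A^-21 + A^-17 - A^-13 + A^-9 - A^-5 + A^-1 - A^3 - A^11 (w = +9)
1 component over 11 crossings, w = +9
9 Fox colorings among 3^11, |V(-1)| = 9: tricolorable
why: the word shrinks to σ1 σ1 σ1 σ1 σ1 σ1 σ1 σ1 σ1 after cancelling
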